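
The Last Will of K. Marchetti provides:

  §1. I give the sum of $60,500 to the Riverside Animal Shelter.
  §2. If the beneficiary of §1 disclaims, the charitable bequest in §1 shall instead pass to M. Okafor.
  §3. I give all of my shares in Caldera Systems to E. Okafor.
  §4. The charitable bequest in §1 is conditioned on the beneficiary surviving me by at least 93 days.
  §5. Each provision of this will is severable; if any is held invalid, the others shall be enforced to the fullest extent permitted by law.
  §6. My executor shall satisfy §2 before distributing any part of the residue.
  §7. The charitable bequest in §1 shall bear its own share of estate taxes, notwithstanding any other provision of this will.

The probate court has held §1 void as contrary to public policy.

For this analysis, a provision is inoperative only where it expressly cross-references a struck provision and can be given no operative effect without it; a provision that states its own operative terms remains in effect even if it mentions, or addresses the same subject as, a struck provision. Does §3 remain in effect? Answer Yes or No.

§1 is struck. §2 operates only by reference to §1, so it falls with §1. The only function of §4 is the survivorship condition on §1, so it cannot stand once §1 is removed. §7 has no operative effect of its own apart from §1 and is therefore inoperative. §6 merely fixes the priority direction for §2; with §2 gone it has nothing to operate on and falls away. Under the severability clause in §5, the remaining provisions continue in force. That leaves §3 and §5 in effect. §3 is among the surviving provisions, so the answer is yes.

Yes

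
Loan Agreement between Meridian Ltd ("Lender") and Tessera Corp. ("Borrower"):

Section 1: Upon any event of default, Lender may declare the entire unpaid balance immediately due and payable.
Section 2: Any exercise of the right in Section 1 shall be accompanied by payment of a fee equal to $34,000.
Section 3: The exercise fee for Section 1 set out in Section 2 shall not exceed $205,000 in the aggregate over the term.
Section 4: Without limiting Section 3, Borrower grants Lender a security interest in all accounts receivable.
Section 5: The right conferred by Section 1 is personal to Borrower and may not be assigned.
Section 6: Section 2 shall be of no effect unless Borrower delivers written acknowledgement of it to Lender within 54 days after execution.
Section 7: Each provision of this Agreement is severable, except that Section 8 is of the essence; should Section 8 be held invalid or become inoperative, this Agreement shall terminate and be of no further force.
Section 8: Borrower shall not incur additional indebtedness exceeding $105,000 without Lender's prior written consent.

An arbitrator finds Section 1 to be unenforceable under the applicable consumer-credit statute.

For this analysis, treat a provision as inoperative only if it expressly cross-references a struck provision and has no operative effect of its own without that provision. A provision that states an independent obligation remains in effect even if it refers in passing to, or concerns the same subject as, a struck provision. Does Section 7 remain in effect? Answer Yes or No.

Section 1 is struck. Section 2 merely fixes the exercise fee for Section 1; with Section 1 gone it has nothing to operate on and falls away. Section 5 operates only by reference to Section 1, so it falls with Section 1. Section 3 does nothing except set the aggregate cap on the exercise fee for Section 1 by reference to Section 2; with Section 2 gone it has no independent effect and is inoperative. The only function of Section 6 is the acknowledgement condition for Section 2, so it cannot stand once Section 2 is removed. Section 4 mentions Section 3 but its own obligation stands independently of Section 3, so Section 4 is not affected. Section 7 makes Section 8 an essential term, but Section 8 is unaffected, so the severability proviso in Section 7 preserves the remaining provisions. Section 4, Section 7, and Section 8 remain in effect. Section 7 is among the surviving provisions, so the answer is yes.

Yes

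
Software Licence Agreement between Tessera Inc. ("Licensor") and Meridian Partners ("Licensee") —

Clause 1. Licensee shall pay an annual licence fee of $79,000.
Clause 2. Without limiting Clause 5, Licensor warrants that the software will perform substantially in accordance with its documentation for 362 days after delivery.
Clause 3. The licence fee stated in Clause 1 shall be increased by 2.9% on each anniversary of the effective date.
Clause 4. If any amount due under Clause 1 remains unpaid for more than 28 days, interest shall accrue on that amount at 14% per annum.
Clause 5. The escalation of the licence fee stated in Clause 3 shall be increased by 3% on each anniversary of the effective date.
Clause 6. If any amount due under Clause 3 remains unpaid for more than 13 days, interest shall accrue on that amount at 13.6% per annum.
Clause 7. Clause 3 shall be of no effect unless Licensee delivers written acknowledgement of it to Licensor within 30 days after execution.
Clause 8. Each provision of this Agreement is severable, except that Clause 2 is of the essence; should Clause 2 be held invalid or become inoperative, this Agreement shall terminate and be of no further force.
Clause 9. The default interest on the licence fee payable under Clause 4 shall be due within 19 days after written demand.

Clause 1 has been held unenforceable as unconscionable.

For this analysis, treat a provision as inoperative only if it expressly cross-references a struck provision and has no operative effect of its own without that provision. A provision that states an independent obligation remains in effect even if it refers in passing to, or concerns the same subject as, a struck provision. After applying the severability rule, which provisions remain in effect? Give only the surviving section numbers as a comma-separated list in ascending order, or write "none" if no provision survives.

2, 8

Clause 1 is struck. Clause 3 operates only by reference to Clause 1, so it falls with Clause 1. The whole of Clause 4 is the default interest on the licence fee, defined by reference to Clause 1, so Clause 4 cannot stand once Clause 1 is removed. The whole of Clause 5 is the escalation of the escalation of the licence fee, defined by reference to Clause 3, so Clause 5 cannot stand once Clause 3 is removed. Clause 6 has no operative effect of its own apart from Clause 3 and is therefore inoperative. The only function of Clause 7 is the acknowledgement condition for Clause 3, so it cannot stand once Clause 3 is removed. Clause 9 has no operative effect of its own apart from Clause 4 and is therefore inoperative. Although Clause 2 refers to Clause 5, its operative terms do not depend on Clause 5, so it remains in effect. Clause 8 makes Clause 2 an essential term, but Clause 2 is unaffected, so the severability proviso in Clause 8 preserves the remaining provisions. Clause 2 and Clause 8 remain in effect.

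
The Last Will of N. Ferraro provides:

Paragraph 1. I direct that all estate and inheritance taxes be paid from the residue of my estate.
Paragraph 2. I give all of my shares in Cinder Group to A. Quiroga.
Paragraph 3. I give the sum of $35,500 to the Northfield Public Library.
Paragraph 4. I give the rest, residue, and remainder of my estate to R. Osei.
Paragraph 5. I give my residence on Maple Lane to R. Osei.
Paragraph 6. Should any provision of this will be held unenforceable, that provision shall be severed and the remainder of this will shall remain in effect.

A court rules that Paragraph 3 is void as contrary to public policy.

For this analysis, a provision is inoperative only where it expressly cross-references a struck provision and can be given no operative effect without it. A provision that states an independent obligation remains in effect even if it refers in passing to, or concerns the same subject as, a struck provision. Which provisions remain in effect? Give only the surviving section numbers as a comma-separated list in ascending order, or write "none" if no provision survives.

1, 2, 4, 5, 6

Paragraph 3 is struck. No other provision's operative terms depend on Paragraph 3. Paragraph 6 is a severability clause and preserves every provision that can still be given independent effect. Paragraph 1, Paragraph 2, Paragraph 4, Paragraph 5, and Paragraph 6 remain in effect.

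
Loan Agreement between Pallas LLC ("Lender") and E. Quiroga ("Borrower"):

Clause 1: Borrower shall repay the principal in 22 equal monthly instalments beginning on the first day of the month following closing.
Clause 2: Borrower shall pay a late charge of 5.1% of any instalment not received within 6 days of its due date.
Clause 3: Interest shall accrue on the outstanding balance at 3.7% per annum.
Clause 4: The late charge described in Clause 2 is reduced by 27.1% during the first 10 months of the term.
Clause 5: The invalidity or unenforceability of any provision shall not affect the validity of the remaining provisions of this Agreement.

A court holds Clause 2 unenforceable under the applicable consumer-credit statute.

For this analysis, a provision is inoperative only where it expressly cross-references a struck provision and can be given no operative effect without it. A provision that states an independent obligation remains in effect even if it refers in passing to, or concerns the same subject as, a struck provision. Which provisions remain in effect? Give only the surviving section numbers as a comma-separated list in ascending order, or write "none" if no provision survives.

Clause 2 is struck. Clause 4 operates only by reference to Clause 2, so it falls with Clause 2. Under the severability clause in Clause 5, the remaining provisions continue in force. The provisions still in force are Clause 1, Clause 3, and Clause 5.

1, 3, 5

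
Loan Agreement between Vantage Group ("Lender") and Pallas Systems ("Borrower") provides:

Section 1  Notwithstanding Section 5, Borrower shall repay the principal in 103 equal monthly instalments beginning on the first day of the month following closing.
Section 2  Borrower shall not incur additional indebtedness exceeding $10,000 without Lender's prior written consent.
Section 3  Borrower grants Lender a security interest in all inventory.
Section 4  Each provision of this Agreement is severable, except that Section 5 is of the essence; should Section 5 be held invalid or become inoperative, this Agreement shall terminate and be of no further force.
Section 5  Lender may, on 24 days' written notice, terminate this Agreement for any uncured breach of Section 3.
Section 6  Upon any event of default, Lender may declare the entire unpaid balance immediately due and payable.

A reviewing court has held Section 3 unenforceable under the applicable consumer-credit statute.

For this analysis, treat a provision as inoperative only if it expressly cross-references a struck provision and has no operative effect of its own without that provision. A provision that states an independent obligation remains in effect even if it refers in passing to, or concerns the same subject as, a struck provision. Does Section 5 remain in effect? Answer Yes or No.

No

Section 3 is struck. Section 5 has no operative effect of its own apart from Section 3 and is therefore inoperative. Section 4 makes Section 5 an essential term, and Section 5 has been rendered inoperative by the cascade; under Section 4, the entire Agreement is therefore void. No provision of the Agreement survives. Section 5 is among the inoperative provisions, so the answer is no.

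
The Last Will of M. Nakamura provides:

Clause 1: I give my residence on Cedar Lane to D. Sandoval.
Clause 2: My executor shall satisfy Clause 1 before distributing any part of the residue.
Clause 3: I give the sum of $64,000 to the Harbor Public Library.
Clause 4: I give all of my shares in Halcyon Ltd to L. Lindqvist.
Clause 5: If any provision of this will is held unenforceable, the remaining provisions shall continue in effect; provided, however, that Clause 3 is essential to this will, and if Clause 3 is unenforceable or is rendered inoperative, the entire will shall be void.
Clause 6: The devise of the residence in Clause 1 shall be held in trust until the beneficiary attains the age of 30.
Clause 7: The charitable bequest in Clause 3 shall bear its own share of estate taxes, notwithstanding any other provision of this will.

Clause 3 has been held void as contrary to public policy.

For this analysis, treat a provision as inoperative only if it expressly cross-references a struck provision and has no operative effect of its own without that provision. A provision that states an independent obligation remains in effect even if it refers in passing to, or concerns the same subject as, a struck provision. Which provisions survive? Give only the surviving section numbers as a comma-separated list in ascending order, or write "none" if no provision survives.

none

Clause 3 is struck. Clause 7 merely fixes the tax charge on Clause 3; with Clause 3 gone it has nothing to operate on and falls away. Clause 5 makes Clause 3 an essential term, and Clause 3 is the provision held invalid; under Clause 5, the entire will is therefore void. No provision of the will survives.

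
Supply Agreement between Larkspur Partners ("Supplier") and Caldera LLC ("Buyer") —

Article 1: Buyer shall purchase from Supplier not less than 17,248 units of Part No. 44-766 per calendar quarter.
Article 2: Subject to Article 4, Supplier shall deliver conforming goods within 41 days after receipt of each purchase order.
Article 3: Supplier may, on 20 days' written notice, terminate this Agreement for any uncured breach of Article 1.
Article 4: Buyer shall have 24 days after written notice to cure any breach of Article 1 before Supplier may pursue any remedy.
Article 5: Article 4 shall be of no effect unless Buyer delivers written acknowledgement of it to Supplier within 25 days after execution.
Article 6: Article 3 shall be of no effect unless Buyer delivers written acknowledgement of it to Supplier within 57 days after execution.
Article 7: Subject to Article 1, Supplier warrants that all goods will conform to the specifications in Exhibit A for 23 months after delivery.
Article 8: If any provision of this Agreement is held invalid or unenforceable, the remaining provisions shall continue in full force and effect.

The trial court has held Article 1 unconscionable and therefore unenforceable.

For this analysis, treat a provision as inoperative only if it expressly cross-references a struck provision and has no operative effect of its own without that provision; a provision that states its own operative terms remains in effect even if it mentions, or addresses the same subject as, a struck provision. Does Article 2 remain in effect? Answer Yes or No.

Yes

Article 1 is struck. Article 3 has no operative effect of its own apart from Article 1 and is therefore inoperative. The only function of Article 4 is the cure period for breach of Article 1, so it cannot stand once Article 1 is removed. The only function of Article 5 is the acknowledgement condition for Article 4, so it cannot stand once Article 4 is removed. The only function of Article 6 is the acknowledgement condition for Article 3, so it cannot stand once Article 3 is removed. Article 2 mentions Article 4 but its own obligation stands independently of Article 4, so Article 2 is not affected. Article 7 mentions Article 1 but its own obligation stands independently of Article 1, so Article 7 is not affected. Under the severability clause in Article 8, the remaining provisions continue in force. Article 2, Article 7, and Article 8 remain in effect. Article 2 is among the surviving provisions, so the answer is yes.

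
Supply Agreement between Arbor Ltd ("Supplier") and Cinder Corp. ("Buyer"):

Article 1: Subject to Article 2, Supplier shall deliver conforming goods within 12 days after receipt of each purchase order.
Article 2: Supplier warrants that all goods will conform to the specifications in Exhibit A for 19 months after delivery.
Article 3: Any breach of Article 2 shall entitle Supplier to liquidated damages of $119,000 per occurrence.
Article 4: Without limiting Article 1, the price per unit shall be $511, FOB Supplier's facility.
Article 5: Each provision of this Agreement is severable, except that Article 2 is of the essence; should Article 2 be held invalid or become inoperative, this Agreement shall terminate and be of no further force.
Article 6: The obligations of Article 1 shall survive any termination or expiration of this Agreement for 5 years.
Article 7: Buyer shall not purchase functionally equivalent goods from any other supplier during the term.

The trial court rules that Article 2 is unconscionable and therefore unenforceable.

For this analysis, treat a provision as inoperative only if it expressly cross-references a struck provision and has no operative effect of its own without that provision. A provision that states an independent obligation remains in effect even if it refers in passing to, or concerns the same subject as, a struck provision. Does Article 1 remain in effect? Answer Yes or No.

No

Article 2 is struck. Article 3 has no operative effect of its own apart from Article 2 and is therefore inoperative. Article 5 makes Article 2 an essential term, and Article 2 is the provision held invalid; under Article 5, the entire Agreement is therefore void. No provision of the Agreement survives. Article 1 is among the inoperative provisions, so the answer is no.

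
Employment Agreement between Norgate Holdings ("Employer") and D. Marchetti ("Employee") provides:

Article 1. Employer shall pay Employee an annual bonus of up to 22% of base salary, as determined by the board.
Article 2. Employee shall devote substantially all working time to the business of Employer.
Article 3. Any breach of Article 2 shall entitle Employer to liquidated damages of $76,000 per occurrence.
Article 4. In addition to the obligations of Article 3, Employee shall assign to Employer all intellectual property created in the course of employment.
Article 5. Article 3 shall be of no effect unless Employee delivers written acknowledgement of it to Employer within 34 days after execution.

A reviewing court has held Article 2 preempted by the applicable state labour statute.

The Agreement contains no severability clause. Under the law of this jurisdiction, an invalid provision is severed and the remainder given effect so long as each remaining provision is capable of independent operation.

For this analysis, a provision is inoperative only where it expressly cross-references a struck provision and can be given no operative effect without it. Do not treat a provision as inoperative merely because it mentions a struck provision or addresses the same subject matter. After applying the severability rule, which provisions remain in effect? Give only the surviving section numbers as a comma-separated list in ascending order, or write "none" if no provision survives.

Article 2 is struck. The whole of Article 3 is the liquidated-damages amount, defined by reference to Article 2, so Article 3 cannot stand once Article 2 is removed. Article 5 operates only by reference to Article 3, so it falls with Article 3. Although Article 4 refers to Article 3, its operative terms do not depend on Article 3, so it remains in effect. With no severability clause, the stated default rule severs what cannot stand and enforces each remaining provision that can operate on its own. That leaves Article 1 and Article 4 in effect.

1, 4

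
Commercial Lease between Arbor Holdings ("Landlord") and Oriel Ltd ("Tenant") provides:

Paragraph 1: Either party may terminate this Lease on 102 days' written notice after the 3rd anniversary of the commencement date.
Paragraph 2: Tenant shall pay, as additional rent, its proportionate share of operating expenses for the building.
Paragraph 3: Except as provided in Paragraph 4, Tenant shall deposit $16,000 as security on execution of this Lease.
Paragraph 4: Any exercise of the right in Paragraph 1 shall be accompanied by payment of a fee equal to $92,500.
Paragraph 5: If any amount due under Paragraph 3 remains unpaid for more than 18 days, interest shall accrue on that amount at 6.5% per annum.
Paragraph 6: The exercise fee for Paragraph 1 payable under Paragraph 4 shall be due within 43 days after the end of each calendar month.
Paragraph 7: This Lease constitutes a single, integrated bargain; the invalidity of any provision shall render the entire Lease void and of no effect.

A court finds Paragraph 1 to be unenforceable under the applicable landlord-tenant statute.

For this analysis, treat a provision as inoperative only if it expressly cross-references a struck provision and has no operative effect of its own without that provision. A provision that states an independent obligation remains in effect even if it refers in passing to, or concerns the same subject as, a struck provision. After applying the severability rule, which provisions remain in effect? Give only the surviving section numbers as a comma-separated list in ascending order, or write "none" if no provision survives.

Paragraph 1 is struck. The only function of Paragraph 4 is the exercise fee for Paragraph 1, so it cannot stand once Paragraph 1 is removed. Paragraph 6 has no operative effect of its own apart from Paragraph 4 and is therefore inoperative. Paragraph 7 provides that the Lease is not severable, so the invalidity of any one provision voids the entire Lease. No provision of the Lease survives.

none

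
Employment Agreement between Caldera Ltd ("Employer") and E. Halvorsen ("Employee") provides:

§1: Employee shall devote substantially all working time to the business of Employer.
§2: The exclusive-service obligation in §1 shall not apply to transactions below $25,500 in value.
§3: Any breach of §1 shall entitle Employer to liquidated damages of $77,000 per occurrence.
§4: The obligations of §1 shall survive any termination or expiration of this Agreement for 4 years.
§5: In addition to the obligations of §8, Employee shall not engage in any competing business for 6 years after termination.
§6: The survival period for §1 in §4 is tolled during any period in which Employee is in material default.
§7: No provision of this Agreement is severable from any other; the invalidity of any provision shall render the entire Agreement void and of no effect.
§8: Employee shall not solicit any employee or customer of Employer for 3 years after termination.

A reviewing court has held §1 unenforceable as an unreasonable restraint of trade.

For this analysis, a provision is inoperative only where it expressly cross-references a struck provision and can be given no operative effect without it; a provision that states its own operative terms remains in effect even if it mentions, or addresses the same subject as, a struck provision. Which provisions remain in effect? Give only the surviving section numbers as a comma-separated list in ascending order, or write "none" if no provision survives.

§1 is struck. §2 has no operative effect of its own apart from §1 and is therefore inoperative. §3 has no operative effect of its own apart from §1 and is therefore inoperative. §4 merely fixes the survival period for §1; with §1 gone it has nothing to operate on and falls away. §6 does nothing except set the tolling of the survival period for §1 by reference to §4; with §4 gone it has no independent effect and is inoperative. §7 provides that the Agreement is not severable, so the invalidity of any one provision voids the entire Agreement. No provision of the Agreement survives.

none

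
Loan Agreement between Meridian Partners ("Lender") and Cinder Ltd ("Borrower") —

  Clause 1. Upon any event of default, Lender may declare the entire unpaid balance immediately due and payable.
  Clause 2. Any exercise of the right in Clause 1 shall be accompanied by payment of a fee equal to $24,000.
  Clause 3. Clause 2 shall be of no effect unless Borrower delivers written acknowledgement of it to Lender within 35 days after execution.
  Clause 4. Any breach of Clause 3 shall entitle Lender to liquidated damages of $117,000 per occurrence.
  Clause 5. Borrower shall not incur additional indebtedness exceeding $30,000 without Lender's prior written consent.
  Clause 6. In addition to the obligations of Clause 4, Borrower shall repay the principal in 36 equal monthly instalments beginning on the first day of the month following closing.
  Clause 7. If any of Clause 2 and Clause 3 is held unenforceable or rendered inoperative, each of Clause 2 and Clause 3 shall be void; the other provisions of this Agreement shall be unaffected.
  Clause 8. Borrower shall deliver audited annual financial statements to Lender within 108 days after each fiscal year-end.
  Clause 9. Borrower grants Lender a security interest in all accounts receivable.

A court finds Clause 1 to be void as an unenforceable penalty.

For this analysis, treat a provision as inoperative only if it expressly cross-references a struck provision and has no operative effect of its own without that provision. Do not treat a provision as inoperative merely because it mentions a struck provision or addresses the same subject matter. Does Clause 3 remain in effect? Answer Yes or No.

Clause 1 is struck. Clause 2 merely fixes the exercise fee for Clause 1; with Clause 1 gone it has nothing to operate on and falls away. The only function of Clause 3 is the acknowledgement condition for Clause 2, so it cannot stand once Clause 2 is removed. The whole of Clause 4 is the liquidated-damages amount, defined by reference to Clause 3, so Clause 4 cannot stand once Clause 3 is removed. Although Clause 6 refers to Clause 4, its operative terms do not depend on Clause 4, so it remains in effect. Clause 7 declares Clause 2 and Clause 3 mutually dependent; since one of them has fallen, all of them are of no effect. The remainder continues in force under Clause 7. That leaves Clause 5, Clause 6, Clause 7, Clause 8, and Clause 9 in effect. Clause 3 is among the inoperative provisions, so the answer is no.

No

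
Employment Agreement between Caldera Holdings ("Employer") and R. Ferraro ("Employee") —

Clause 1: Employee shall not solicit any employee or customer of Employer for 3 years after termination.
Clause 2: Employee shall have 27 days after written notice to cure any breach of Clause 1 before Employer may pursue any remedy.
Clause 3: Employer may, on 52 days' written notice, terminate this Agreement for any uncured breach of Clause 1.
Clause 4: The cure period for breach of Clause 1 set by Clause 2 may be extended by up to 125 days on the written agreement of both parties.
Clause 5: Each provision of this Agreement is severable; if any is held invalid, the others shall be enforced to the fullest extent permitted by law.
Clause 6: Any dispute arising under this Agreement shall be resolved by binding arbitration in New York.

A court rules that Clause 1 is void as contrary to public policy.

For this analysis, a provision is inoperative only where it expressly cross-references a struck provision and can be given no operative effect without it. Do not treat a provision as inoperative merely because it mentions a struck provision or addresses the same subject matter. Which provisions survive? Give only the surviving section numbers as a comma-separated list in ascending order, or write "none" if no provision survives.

Clause 1 is struck. The only function of Clause 2 is the cure period for breach of Clause 1, so it cannot stand once Clause 1 is removed. Clause 3 operates only by reference to Clause 1, so it falls with Clause 1. Clause 4 has no operative effect of its own apart from Clause 2 and is therefore inoperative. Clause 5 is a severability clause and preserves every provision that can still be given independent effect. The provisions still in force are Clause 5 and Clause 6.

5, 6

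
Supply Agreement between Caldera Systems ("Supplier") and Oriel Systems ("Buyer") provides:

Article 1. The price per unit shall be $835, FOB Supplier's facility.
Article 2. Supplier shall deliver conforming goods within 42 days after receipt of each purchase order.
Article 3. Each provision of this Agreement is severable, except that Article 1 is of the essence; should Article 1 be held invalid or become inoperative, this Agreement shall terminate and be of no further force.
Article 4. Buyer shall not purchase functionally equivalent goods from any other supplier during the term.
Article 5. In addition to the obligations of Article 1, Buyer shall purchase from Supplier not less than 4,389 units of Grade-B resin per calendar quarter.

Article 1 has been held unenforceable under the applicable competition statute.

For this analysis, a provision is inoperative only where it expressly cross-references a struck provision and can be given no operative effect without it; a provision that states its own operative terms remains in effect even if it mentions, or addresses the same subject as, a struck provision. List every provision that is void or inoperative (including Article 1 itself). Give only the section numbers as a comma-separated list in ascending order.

Article 1 is struck. No other provision's operative terms depend on Article 1. Article 3 makes Article 1 an essential term, and Article 1 is the provision held invalid; under Article 3, the entire Agreement is therefore void. No provision of the Agreement survives.

1, 2, 3, 4, 5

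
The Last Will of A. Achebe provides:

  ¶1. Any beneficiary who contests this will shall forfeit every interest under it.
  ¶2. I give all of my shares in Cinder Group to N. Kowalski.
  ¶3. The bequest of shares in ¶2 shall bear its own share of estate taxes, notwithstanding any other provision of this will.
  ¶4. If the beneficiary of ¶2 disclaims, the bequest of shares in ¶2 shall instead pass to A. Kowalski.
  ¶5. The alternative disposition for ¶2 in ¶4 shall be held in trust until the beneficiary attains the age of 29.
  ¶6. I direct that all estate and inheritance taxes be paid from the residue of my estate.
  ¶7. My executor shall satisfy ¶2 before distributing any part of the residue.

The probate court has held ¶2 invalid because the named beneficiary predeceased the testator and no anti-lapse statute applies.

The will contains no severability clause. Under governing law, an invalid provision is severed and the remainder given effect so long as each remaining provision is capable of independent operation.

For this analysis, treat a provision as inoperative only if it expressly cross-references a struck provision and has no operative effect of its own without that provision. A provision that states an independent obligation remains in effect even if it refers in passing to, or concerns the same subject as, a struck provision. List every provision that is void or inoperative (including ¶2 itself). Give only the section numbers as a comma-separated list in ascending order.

¶2 is struck. ¶3 operates only by reference to ¶2, so it falls with ¶2. The only function of ¶4 is the alternative disposition for ¶2, so it cannot stand once ¶2 is removed. ¶7 operates only by reference to ¶2, so it falls with ¶2. ¶5 merely fixes the trust for ¶4; with ¶4 gone it has nothing to operate on and falls away. Under the stated default rule, only provisions that cannot operate independently fall away; the rest are enforced. The provisions still in force are ¶1 and ¶6.

2, 3, 4, 5, 7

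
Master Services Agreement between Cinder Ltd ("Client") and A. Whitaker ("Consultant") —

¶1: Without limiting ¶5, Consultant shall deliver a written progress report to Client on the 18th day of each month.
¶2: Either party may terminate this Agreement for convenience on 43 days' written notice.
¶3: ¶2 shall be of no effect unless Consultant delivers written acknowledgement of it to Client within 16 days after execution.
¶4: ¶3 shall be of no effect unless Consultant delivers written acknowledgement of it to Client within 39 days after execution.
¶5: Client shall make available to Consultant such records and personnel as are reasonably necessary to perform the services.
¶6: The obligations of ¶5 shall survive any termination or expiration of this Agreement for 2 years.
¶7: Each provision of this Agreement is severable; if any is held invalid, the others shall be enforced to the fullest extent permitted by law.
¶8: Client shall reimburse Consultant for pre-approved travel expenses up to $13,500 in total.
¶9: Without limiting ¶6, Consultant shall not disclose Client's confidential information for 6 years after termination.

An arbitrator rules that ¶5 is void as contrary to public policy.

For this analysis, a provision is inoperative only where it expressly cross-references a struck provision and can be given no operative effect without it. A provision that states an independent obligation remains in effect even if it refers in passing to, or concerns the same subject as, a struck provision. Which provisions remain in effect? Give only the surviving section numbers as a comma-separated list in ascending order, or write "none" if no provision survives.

1, 2, 3, 4, 7, 8, 9

¶5 is struck. The only function of ¶6 is the survival period for ¶5, so it cannot stand once ¶5 is removed. Although ¶9 refers to ¶6, its operative terms do not depend on ¶6, so it remains in effect. ¶1 mentions ¶5 but its own obligation stands independently of ¶5, so ¶1 is not affected. Under the severability clause in ¶7, the remaining provisions continue in force. That leaves ¶1, ¶2, ¶3, ¶4, ¶7, ¶8, and ¶9 in effect.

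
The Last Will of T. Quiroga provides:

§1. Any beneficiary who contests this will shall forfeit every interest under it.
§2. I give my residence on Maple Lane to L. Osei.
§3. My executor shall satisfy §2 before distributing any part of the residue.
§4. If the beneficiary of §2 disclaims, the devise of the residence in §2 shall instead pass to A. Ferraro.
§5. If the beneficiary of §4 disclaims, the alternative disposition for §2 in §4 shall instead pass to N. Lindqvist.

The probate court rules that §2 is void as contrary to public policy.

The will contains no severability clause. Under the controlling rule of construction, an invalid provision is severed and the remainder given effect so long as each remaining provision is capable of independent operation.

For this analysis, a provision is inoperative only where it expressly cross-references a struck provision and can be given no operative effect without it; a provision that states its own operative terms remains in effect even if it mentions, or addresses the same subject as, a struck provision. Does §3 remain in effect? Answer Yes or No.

§2 is struck. §3 merely fixes the priority direction for §2; with §2 gone it has nothing to operate on and falls away. The only function of §4 is the alternative disposition for §2, so it cannot stand once §2 is removed. §5 has no operative effect of its own apart from §4 and is therefore inoperative. With no severability clause, the stated default rule severs what cannot stand and enforces each remaining provision that can operate on its own. Only §1 remains in effect. §3 is among the inoperative provisions, so the answer is no.

No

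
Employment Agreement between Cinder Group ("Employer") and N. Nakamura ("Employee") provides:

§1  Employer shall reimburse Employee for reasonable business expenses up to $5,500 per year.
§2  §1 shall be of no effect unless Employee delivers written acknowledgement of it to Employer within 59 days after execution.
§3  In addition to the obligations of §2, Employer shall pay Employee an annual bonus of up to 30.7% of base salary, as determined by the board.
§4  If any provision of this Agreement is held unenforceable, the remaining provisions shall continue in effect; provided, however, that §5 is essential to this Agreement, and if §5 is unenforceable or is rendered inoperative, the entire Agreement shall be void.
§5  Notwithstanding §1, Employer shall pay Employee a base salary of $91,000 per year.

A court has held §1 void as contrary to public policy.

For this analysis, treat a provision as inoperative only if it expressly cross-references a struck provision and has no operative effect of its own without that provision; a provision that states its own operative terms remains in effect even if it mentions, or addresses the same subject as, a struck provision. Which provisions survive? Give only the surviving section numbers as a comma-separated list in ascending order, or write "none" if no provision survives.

3, 4, 5

§1 is struck. §2 has no operative effect of its own apart from §1 and is therefore inoperative. §5 mentions §1 but its own obligation stands independently of §1, so §5 is not affected. Although §3 refers to §2, its operative terms do not depend on §2, so it remains in effect. §4 makes §5 an essential term, but §5 is unaffected, so the severability proviso in §4 preserves the remaining provisions. That leaves §3, §4, and §5 in effect.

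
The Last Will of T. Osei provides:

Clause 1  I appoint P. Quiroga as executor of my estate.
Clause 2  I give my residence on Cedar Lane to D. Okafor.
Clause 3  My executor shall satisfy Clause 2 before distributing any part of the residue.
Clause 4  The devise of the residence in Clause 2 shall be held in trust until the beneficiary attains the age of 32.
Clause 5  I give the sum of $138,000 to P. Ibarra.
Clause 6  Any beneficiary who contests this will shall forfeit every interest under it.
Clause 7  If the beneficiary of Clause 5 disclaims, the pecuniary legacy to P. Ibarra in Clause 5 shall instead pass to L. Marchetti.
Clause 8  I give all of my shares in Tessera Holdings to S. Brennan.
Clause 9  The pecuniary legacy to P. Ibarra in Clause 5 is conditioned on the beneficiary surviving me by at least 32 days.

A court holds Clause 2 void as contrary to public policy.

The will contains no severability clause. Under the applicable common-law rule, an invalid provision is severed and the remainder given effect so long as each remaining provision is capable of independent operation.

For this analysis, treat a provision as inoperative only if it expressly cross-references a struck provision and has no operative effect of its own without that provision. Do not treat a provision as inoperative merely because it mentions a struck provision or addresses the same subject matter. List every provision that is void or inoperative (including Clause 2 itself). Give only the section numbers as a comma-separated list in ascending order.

2, 3, 4

Clause 2 is struck. Clause 3 has no operative effect of its own apart from Clause 2 and is therefore inoperative. Clause 4 has no operative effect of its own apart from Clause 2 and is therefore inoperative. Under the stated default rule, only provisions that cannot operate independently fall away; the rest are enforced. The provisions still in force are Clause 1, Clause 5, Clause 6, Clause 7, Clause 8, and Clause 9.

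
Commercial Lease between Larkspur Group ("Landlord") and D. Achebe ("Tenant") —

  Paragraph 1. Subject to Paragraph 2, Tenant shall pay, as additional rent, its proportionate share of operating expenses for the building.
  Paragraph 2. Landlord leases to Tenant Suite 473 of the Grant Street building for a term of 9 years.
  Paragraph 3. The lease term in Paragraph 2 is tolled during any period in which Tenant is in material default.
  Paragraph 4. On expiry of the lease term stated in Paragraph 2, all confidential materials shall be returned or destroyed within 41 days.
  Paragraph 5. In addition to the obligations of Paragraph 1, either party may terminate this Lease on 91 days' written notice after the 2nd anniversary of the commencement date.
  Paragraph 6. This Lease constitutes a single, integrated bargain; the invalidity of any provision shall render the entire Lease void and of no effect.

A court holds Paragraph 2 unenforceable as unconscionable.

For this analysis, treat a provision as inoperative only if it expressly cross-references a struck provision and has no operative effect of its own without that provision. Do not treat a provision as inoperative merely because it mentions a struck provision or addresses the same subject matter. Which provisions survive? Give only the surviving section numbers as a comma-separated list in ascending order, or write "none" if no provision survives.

Paragraph 2 is struck. The whole of Paragraph 3 is the tolling of the lease term, defined by reference to Paragraph 2, so Paragraph 3 cannot stand once Paragraph 2 is removed. Paragraph 4 merely fixes the return obligation tied to Paragraph 2; with Paragraph 2 gone it has nothing to operate on and falls away. Paragraph 6 provides that the Lease is not severable, so the invalidity of any one provision voids the entire Lease. No provision of the Lease survives.

none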